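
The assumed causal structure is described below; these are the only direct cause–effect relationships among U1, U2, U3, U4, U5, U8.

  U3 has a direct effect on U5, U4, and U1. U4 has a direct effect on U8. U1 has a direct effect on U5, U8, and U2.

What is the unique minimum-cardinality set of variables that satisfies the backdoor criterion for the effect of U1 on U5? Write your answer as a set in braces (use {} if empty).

{U3}

Variables eligible for adjustment (non-descendants of U1, excluding U1 and U5): {U3, U4}.
Backdoor paths from U1 to U5:
  P1: U1 <- U3 -> U5
The empty set is not sufficient: P1 (U1 <- U3 -> U5) has no collider blocking it and no conditioned non-collider, so it is open.
Try {U3}:
  P1: blocked at fork node U3 ∈ conditioning set.
{U3} contains no descendant of U1 and blocks every backdoor path.
No other singleton works — e.g. {U4} leaves P1 open — so {U3} is the unique smallest valid adjustment set.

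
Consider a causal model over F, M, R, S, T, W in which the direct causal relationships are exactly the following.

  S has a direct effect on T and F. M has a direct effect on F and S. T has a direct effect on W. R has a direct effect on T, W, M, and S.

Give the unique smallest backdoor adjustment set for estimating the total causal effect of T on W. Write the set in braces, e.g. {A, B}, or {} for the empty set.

Variables eligible for adjustment (non-descendants of T, excluding T and W): {F, M, R, S}.
Backdoor paths from T to W:
  P1: T <- R -> W
  P2: T <- S <- R -> W
  P3: T <- S <- M <- R -> W
  P4: T <- S -> F <- M <- R -> W
The empty set is not sufficient: P1 (T <- R -> W) has no collider blocking it and no conditioned non-collider, so it is open.
Try {R}:
  P1: blocked at fork node R ∈ conditioning set.
  P2: blocked at fork node R ∈ conditioning set.
  P3: blocked at fork node R ∈ conditioning set.
  P4: blocked at collider F (neither it nor any descendant is in the conditioning set).
{R} contains no descendant of T and blocks every backdoor path.
No other singleton works — e.g. {M} leaves P1 open — so {R} is the unique smallest valid adjustment set.

{R}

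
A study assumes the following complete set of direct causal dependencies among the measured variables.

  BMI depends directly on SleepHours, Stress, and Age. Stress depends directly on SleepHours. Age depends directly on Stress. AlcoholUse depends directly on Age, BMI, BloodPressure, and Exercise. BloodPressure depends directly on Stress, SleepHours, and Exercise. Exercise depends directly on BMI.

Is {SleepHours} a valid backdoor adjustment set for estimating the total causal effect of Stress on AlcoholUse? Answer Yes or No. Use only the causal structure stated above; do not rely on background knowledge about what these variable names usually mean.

Yes

Backdoor paths from Stress to AlcoholUse (paths whose first edge points into Stress):
  P1: Stress <- SleepHours -> BMI <- Age -> AlcoholUse
  P2: Stress <- SleepHours -> BMI -> Exercise -> BloodPressure -> AlcoholUse
  P3: Stress <- SleepHours -> BMI -> Exercise -> AlcoholUse
  P4: Stress <- SleepHours -> BMI -> AlcoholUse
  P5: Stress <- SleepHours -> BloodPressure <- Exercise <- BMI <- Age -> AlcoholUse
  P6: Stress <- SleepHours -> BloodPressure <- Exercise <- BMI -> AlcoholUse
  P7: Stress <- SleepHours -> BloodPressure <- Exercise -> AlcoholUse
  P8: Stress <- SleepHours -> BloodPressure -> AlcoholUse
Condition 1 (no descendant of Stress in the set): holds — descendants of Stress are {Age, AlcoholUse, BMI, BloodPressure, Exercise}; none are in {SleepHours}.
Condition 2 (every backdoor path blocked by {SleepHours}):
  P1: blocked at fork node SleepHours ∈ conditioning set.
  P2: blocked at fork node SleepHours ∈ conditioning set.
  P3: blocked at fork node SleepHours ∈ conditioning set.
  P4: blocked at fork node SleepHours ∈ conditioning set.
  P5: blocked at fork node SleepHours ∈ conditioning set.
  P6: blocked at fork node SleepHours ∈ conditioning set.
  P7: blocked at fork node SleepHours ∈ conditioning set.
  P8: blocked at fork node SleepHours ∈ conditioning set.
{SleepHours} satisfies the backdoor criterion.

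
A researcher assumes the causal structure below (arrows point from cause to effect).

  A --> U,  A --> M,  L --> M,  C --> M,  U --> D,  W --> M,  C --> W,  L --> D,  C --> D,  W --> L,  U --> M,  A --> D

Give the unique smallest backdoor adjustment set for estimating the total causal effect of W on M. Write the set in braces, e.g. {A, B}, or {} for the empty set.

Variables eligible for adjustment (non-descendants of W, excluding W and M): {A, C, U}.
Backdoor paths from W to M:
  P1: W <- C -> D <- A -> U -> M
  P2: W <- C -> D <- A -> M
  P3: W <- C -> D <- L -> M
  P4: W <- C -> D <- U <- A -> M
  P5: W <- C -> D <- U -> M
  P6: W <- C -> M
The empty set is not sufficient: P6 (W <- C -> M) has no collider blocking it and no conditioned non-collider, so it is open.
Try {C}:
  P1: blocked at fork node C ∈ conditioning set.
  P2: blocked at fork node C ∈ conditioning set.
  P3: blocked at fork node C ∈ conditioning set.
  P4: blocked at fork node C ∈ conditioning set.
  P5: blocked at fork node C ∈ conditioning set.
  P6: blocked at fork node C ∈ conditioning set.
{C} contains no descendant of W and blocks every backdoor path.
No other singleton works — e.g. {A} leaves P6 open — so {C} is the unique smallest valid adjustment set.

{C}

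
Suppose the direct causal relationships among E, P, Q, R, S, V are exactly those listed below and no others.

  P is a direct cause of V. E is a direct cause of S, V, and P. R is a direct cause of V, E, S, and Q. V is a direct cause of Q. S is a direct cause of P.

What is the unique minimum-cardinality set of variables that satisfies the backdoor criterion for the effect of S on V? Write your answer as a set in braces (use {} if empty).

Variables eligible for adjustment (non-descendants of S, excluding S and V): {E, R}.
Backdoor paths from S to V:
  P1: S <- R -> E -> P -> V
  P2: S <- R -> E -> V
  P3: S <- R -> V
  P4: S <- R -> Q <- V
  P5: S <- E <- R -> V
  P6: S <- E <- R -> Q <- V
  P7: S <- E -> P -> V
  P8: S <- E -> V
The empty set is not sufficient: P1 (S <- R -> E -> P -> V) has no collider blocking it and no conditioned non-collider, so it is open.
Try {E, R}:
  P1: blocked at fork node R ∈ conditioning set.
  P2: blocked at fork node R ∈ conditioning set.
  P3: blocked at fork node R ∈ conditioning set.
  P4: blocked at fork node R ∈ conditioning set.
  P5: blocked at chain node E ∈ conditioning set.
  P6: blocked at chain node E ∈ conditioning set.
  P7: blocked at fork node E ∈ conditioning set.
  P8: blocked at fork node E ∈ conditioning set.
{E, R} contains no descendant of S and blocks every backdoor path.
Every element of {E, R} is needed (dropping E leaves P7 open; dropping R leaves P3 open), so no proper subset is valid.
Among all size-2 subsets of the eligible variables, only {E, R} blocks every backdoor path, so it is the unique smallest valid adjustment set.

{E, R}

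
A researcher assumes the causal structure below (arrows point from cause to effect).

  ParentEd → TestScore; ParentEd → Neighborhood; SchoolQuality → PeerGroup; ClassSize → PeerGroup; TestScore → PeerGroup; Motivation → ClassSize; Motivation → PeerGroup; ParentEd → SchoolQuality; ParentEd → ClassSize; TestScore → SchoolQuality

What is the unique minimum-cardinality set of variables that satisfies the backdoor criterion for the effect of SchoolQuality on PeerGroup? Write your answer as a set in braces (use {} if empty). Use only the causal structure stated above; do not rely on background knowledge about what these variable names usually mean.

Variables eligible for adjustment (non-descendants of SchoolQuality, excluding SchoolQuality and PeerGroup): {ClassSize, Motivation, Neighborhood, ParentEd, TestScore}.
Backdoor paths from SchoolQuality to PeerGroup:
  P1: SchoolQuality <- ParentEd -> ClassSize <- Motivation -> PeerGroup
  P2: SchoolQuality <- ParentEd -> ClassSize -> PeerGroup
  P3: SchoolQuality <- ParentEd -> TestScore -> PeerGroup
  P4: SchoolQuality <- TestScore <- ParentEd -> ClassSize <- Motivation -> PeerGroup
  P5: SchoolQuality <- TestScore <- ParentEd -> ClassSize -> PeerGroup
  P6: SchoolQuality <- TestScore -> PeerGroup
The empty set is not sufficient: P2 (SchoolQuality <- ParentEd -> ClassSize -> PeerGroup) has no collider blocking it and no conditioned non-collider, so it is open.
Try {ParentEd, TestScore}:
  P1: blocked at fork node ParentEd ∈ conditioning set.
  P2: blocked at fork node ParentEd ∈ conditioning set.
  P3: blocked at fork node ParentEd ∈ conditioning set.
  P4: blocked at chain node TestScore ∈ conditioning set.
  P5: blocked at chain node TestScore ∈ conditioning set.
  P6: blocked at fork node TestScore ∈ conditioning set.
{ParentEd, TestScore} contains no descendant of SchoolQuality and blocks every backdoor path.
Every element of {ParentEd, TestScore} is needed (dropping ParentEd leaves P2 open; dropping TestScore leaves P6 open), so no proper subset is valid.
Among all size-2 subsets of the eligible variables, only {ParentEd, TestScore} blocks every backdoor path, so it is the unique smallest valid adjustment set.

{ParentEd, TestScore}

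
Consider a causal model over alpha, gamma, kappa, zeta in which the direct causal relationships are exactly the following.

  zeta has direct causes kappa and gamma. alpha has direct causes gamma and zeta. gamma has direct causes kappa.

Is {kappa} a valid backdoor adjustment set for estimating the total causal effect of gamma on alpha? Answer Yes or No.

Yes

Backdoor paths from gamma to alpha (paths whose first edge points into gamma):
  P1: gamma <- kappa -> zeta -> alpha
Condition 1 (no descendant of gamma in the set): holds — descendants of gamma are {alpha, zeta}; none are in {kappa}.
Condition 2 (every backdoor path blocked by {kappa}):
  P1: blocked at fork node kappa ∈ conditioning set.
{kappa} satisfies the backdoor criterion.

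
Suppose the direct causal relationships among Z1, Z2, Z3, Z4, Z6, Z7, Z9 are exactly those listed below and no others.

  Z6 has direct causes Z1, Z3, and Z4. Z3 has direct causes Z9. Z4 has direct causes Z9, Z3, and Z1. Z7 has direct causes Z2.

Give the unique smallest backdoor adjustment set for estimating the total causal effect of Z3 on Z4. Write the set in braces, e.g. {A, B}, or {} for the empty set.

Variables eligible for adjustment (non-descendants of Z3, excluding Z3 and Z4): {Z1, Z2, Z7, Z9}.
Backdoor paths from Z3 to Z4:
  P1: Z3 <- Z9 -> Z4
The empty set is not sufficient: P1 (Z3 <- Z9 -> Z4) has no collider blocking it and no conditioned non-collider, so it is open.
Try {Z9}:
  P1: blocked at fork node Z9 ∈ conditioning set.
{Z9} contains no descendant of Z3 and blocks every backdoor path.
No other singleton works — e.g. {Z1} leaves P1 open — so {Z9} is the unique smallest valid adjustment set.

{Z9}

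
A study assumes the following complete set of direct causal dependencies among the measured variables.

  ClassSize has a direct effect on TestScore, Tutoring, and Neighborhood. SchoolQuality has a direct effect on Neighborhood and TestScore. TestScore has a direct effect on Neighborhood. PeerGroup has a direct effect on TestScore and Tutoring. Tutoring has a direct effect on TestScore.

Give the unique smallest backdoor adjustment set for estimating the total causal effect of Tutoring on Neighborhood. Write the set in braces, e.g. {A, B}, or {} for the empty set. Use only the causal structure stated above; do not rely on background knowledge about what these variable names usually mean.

{ClassSize, PeerGroup}

Variables eligible for adjustment (non-descendants of Tutoring, excluding Tutoring and Neighborhood): {ClassSize, PeerGroup, SchoolQuality}.
Backdoor paths from Tutoring to Neighborhood:
  P1: Tutoring <- PeerGroup -> TestScore <- SchoolQuality -> Neighborhood
  P2: Tutoring <- PeerGroup -> TestScore <- ClassSize -> Neighborhood
  P3: Tutoring <- PeerGroup -> TestScore -> Neighborhood
  P4: Tutoring <- ClassSize -> TestScore <- SchoolQuality -> Neighborhood
  P5: Tutoring <- ClassSize -> TestScore -> Neighborhood
  P6: Tutoring <- ClassSize -> Neighborhood
The empty set is not sufficient: P3 (Tutoring <- PeerGroup -> TestScore -> Neighborhood) has no collider blocking it and no conditioned non-collider, so it is open.
Try {ClassSize, PeerGroup}:
  P1: blocked at fork node PeerGroup ∈ conditioning set.
  P2: blocked at fork node PeerGroup ∈ conditioning set.
  P3: blocked at fork node PeerGroup ∈ conditioning set.
  P4: blocked at fork node ClassSize ∈ conditioning set.
  P5: blocked at fork node ClassSize ∈ conditioning set.
  P6: blocked at fork node ClassSize ∈ conditioning set.
{ClassSize, PeerGroup} contains no descendant of Tutoring and blocks every backdoor path.
Every element of {ClassSize, PeerGroup} is needed (dropping ClassSize leaves P5 open; dropping PeerGroup leaves P3 open), so no proper subset is valid.
Among all size-2 subsets of the eligible variables, only {ClassSize, PeerGroup} blocks every backdoor path, so it is the unique smallest valid adjustment set.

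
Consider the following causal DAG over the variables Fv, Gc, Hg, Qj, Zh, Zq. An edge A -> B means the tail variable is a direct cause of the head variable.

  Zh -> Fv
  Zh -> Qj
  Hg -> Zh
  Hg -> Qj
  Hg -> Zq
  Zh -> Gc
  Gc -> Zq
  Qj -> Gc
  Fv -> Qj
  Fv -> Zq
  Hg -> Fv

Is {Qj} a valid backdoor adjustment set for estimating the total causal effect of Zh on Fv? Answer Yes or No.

Backdoor paths from Zh to Fv (paths whose first edge points into Zh):
  P1: Zh <- Hg -> Fv
  P2: Zh <- Hg -> Qj <- Fv
  P3: Zh <- Hg -> Qj -> Gc -> Zq <- Fv
  P4: Zh <- Hg -> Zq <- Fv
  P5: Zh <- Hg -> Zq <- Gc <- Qj <- Fv
Condition 1 (no descendant of Zh in the set): FAILS — Qj is a descendant of Zh.
Condition 2 (every backdoor path blocked by {Qj}):
  P1: open — no interior node is in the conditioning set.
  P2: open — collider(s) Qj are conditioned on (or have a conditioned descendant) and no non-collider on the path is in the set.
  P3: blocked at chain node Qj ∈ conditioning set.
  P4: blocked at collider Zq (neither it nor any descendant is in the conditioning set).
  P5: blocked at collider Zq (neither it nor any descendant is in the conditioning set).
{Qj} does not satisfy the backdoor criterion.

No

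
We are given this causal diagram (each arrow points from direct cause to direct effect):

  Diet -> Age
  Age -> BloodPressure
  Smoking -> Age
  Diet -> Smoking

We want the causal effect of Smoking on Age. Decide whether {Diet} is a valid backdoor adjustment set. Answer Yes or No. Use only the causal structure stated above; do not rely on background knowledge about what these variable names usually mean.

Yes

Backdoor paths from Smoking to Age (paths whose first edge points into Smoking):
  P1: Smoking <- Diet -> Age
Condition 1 (no descendant of Smoking in the set): holds — descendants of Smoking are {Age, BloodPressure}; none are in {Diet}.
Condition 2 (every backdoor path blocked by {Diet}):
  P1: blocked at fork node Diet ∈ conditioning set.
{Diet} satisfies the backdoor criterion.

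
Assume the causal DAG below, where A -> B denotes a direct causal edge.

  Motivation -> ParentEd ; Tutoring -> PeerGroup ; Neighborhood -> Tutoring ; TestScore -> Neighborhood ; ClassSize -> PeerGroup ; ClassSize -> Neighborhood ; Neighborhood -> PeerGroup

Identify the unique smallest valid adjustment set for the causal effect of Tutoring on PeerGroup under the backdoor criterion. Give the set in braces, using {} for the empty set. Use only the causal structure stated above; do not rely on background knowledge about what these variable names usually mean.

Variables eligible for adjustment (non-descendants of Tutoring, excluding Tutoring and PeerGroup): {ClassSize, Motivation, Neighborhood, ParentEd, TestScore}.
Backdoor paths from Tutoring to PeerGroup:
  P1: Tutoring <- Neighborhood <- ClassSize -> PeerGroup
  P2: Tutoring <- Neighborhood -> PeerGroup
The empty set is not sufficient: P1 (Tutoring <- Neighborhood <- ClassSize -> PeerGroup) has no collider blocking it and no conditioned non-collider, so it is open.
Try {Neighborhood}:
  P1: blocked at chain node Neighborhood ∈ conditioning set.
  P2: blocked at fork node Neighborhood ∈ conditioning set.
{Neighborhood} contains no descendant of Tutoring and blocks every backdoor path.
No other singleton works — e.g. {ClassSize} leaves P2 open — so {Neighborhood} is the unique smallest valid adjustment set.

{Neighborhood}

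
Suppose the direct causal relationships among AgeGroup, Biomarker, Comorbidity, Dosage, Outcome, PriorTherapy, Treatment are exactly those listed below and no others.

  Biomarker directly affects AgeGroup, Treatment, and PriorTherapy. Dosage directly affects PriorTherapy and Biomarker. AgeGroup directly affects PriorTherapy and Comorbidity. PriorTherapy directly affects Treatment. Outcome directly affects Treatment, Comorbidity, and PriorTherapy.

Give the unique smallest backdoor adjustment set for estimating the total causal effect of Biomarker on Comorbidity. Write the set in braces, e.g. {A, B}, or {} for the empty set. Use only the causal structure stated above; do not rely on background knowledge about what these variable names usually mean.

Variables eligible for adjustment (non-descendants of Biomarker, excluding Biomarker and Comorbidity): {Dosage, Outcome}.
Backdoor paths from Biomarker to Comorbidity:
  P1: Biomarker <- Dosage -> PriorTherapy <- Outcome -> Comorbidity
  P2: Biomarker <- Dosage -> PriorTherapy <- AgeGroup -> Comorbidity
  P3: Biomarker <- Dosage -> PriorTherapy -> Treatment <- Outcome -> Comorbidity
Each backdoor path contains an unconditioned collider, so every path is already blocked with the empty conditioning set:
  P1: blocked at collider PriorTherapy (neither it nor any descendant is in the conditioning set).
  P2: blocked at collider PriorTherapy (neither it nor any descendant is in the conditioning set).
  P3: blocked at collider Treatment (neither it nor any descendant is in the conditioning set).
The empty set is therefore the unique smallest valid set.

{}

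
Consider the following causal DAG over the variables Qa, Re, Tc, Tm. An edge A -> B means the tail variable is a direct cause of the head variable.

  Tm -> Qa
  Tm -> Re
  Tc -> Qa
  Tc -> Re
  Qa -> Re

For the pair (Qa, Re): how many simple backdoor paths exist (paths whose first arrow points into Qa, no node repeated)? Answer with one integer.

2

A backdoor path from Qa to Re is any simple undirected path whose first edge points into Qa (i.e. leaves Qa via a parent).
Parents of Qa: {Tc, Tm}.
Enumerating:
  P1: Qa <- Tm -> Re
  P2: Qa <- Tc -> Re
That exhausts the simple backdoor paths. Count: 2.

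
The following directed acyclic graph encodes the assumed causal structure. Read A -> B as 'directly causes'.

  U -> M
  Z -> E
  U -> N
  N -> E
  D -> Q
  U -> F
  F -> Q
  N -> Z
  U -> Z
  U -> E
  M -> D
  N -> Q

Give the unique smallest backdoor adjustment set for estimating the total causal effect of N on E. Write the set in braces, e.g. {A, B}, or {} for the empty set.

Variables eligible for adjustment (non-descendants of N, excluding N and E): {D, F, M, U}.
Backdoor paths from N to E:
  P1: N <- U -> Z -> E
  P2: N <- U -> E
The empty set is not sufficient: P1 (N <- U -> Z -> E) has no collider blocking it and no conditioned non-collider, so it is open.
Try {U}:
  P1: blocked at fork node U ∈ conditioning set.
  P2: blocked at fork node U ∈ conditioning set.
{U} contains no descendant of N and blocks every backdoor path.
No other singleton works — e.g. {F} leaves P1 open — so {U} is the unique smallest valid adjustment set.

{U}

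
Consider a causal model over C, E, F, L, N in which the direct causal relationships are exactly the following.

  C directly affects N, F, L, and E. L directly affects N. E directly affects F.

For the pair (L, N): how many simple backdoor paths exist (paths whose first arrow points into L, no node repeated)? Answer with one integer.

1

A backdoor path from L to N is any simple undirected path whose first edge points into L (i.e. leaves L via a parent).
Parents of L: {C}.
Enumerating:
  P1: L <- C -> N
That exhausts the simple backdoor paths. Count: 1.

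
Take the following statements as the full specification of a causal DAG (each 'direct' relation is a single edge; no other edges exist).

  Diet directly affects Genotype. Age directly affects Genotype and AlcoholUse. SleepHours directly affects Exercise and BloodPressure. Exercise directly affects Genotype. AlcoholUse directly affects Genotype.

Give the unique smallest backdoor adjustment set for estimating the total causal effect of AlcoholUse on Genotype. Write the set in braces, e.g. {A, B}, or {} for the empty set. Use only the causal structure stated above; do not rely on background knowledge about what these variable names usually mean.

Variables eligible for adjustment (non-descendants of AlcoholUse, excluding AlcoholUse and Genotype): {Age, BloodPressure, Diet, Exercise, SleepHours}.
Backdoor paths from AlcoholUse to Genotype:
  P1: AlcoholUse <- Age -> Genotype
The empty set is not sufficient: P1 (AlcoholUse <- Age -> Genotype) has no collider blocking it and no conditioned non-collider, so it is open.
Try {Age}:
  P1: blocked at fork node Age ∈ conditioning set.
{Age} contains no descendant of AlcoholUse and blocks every backdoor path.
No other singleton works — e.g. {Diet} leaves P1 open — so {Age} is the unique smallest valid adjustment set.

{Age}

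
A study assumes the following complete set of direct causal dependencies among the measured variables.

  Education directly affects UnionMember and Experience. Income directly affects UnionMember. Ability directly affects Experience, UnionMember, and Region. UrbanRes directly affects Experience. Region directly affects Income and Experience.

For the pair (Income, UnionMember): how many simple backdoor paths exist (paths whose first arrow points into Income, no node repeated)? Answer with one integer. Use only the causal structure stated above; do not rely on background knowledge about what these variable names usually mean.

4

A backdoor path from Income to UnionMember is any simple undirected path whose first edge points into Income (i.e. leaves Income via a parent).
Parents of Income: {Region}.
Enumerating:
  P1: Income <- Region <- Ability -> UnionMember
  P2: Income <- Region <- Ability -> Experience <- Education -> UnionMember
  P3: Income <- Region -> Experience <- Education -> UnionMember
  P4: Income <- Region -> Experience <- Ability -> UnionMember
That exhausts the simple backdoor paths. Count: 4.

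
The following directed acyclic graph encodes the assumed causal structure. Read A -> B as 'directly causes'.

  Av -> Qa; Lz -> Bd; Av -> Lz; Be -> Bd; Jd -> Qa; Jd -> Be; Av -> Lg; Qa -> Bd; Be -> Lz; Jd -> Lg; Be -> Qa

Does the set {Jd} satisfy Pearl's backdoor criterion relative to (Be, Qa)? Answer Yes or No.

Backdoor paths from Be to Qa (paths whose first edge points into Be):
  P1: Be <- Jd -> Lg <- Av -> Lz -> Bd <- Qa
  P2: Be <- Jd -> Lg <- Av -> Qa
  P3: Be <- Jd -> Qa
Condition 1 (no descendant of Be in the set): holds — descendants of Be are {Bd, Lz, Qa}; none are in {Jd}.
Condition 2 (every backdoor path blocked by {Jd}):
  P1: blocked at fork node Jd ∈ conditioning set.
  P2: blocked at fork node Jd ∈ conditioning set.
  P3: blocked at fork node Jd ∈ conditioning set.
{Jd} satisfies the backdoor criterion.

Yes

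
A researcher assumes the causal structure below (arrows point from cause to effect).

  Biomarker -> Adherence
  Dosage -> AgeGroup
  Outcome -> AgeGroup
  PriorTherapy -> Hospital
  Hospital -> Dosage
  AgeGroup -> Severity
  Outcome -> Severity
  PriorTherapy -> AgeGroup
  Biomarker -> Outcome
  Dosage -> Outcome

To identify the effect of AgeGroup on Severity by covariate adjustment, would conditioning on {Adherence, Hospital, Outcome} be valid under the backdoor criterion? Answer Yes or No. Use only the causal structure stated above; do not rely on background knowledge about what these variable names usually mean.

Backdoor paths from AgeGroup to Severity (paths whose first edge points into AgeGroup):
  P1: AgeGroup <- PriorTherapy -> Hospital -> Dosage -> Outcome -> Severity
  P2: AgeGroup <- Dosage -> Outcome -> Severity
  P3: AgeGroup <- Outcome -> Severity
Condition 1 (no descendant of AgeGroup in the set): holds — descendants of AgeGroup are {Severity}; none are in {Adherence, Hospital, Outcome}.
Condition 2 (every backdoor path blocked by {Adherence, Hospital, Outcome}):
  P1: blocked at chain node Hospital ∈ conditioning set.
  P2: blocked at chain node Outcome ∈ conditioning set.
  P3: blocked at fork node Outcome ∈ conditioning set.
{Adherence, Hospital, Outcome} satisfies the backdoor criterion.

Yes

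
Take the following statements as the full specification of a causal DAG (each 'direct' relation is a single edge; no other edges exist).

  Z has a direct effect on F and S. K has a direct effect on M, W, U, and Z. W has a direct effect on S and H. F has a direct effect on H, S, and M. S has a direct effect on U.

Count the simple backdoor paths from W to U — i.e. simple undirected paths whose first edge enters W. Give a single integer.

5

A backdoor path from W to U is any simple undirected path whose first edge points into W (i.e. leaves W via a parent).
Parents of W: {K}.
Enumerating:
  P1: W <- K -> Z -> F -> S -> U
  P2: W <- K -> Z -> S -> U
  P3: W <- K -> M <- F <- Z -> S -> U
  P4: W <- K -> M <- F -> S -> U
  P5: W <- K -> U
That exhausts the simple backdoor paths. Count: 5.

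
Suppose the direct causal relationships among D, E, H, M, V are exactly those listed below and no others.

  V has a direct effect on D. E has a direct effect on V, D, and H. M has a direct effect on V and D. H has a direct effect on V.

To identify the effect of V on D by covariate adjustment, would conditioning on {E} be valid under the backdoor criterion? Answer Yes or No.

No

Backdoor paths from V to D (paths whose first edge points into V):
  P1: V <- E -> D
  P2: V <- H <- E -> D
  P3: V <- M -> D
Condition 1 (no descendant of V in the set): holds — descendants of V are {D}; none are in {E}.
Condition 2 (every backdoor path blocked by {E}):
  P1: blocked at fork node E ∈ conditioning set.
  P2: blocked at fork node E ∈ conditioning set.
  P3: open — no interior node is in the conditioning set.
{E} does not satisfy the backdoor criterion.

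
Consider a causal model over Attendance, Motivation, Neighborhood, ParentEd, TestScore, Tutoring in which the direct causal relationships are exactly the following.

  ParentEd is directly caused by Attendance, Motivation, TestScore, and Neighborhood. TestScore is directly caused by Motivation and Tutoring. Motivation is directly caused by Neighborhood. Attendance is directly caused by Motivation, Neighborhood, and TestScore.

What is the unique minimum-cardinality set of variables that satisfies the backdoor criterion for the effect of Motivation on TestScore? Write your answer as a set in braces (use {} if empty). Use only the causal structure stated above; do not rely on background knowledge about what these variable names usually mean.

{}

Variables eligible for adjustment (non-descendants of Motivation, excluding Motivation and TestScore): {Neighborhood, Tutoring}.
Backdoor paths from Motivation to TestScore:
  P1: Motivation <- Neighborhood -> Attendance <- TestScore
  P2: Motivation <- Neighborhood -> Attendance -> ParentEd <- TestScore
  P3: Motivation <- Neighborhood -> ParentEd <- TestScore
  P4: Motivation <- Neighborhood -> ParentEd <- Attendance <- TestScore
Each backdoor path contains an unconditioned collider, so every path is already blocked with the empty conditioning set:
  P1: blocked at collider Attendance (neither it nor any descendant is in the conditioning set).
  P2: blocked at collider ParentEd (neither it nor any descendant is in the conditioning set).
  P3: blocked at collider ParentEd (neither it nor any descendant is in the conditioning set).
  P4: blocked at collider ParentEd (neither it nor any descendant is in the conditioning set).
The empty set is therefore the unique smallest valid set.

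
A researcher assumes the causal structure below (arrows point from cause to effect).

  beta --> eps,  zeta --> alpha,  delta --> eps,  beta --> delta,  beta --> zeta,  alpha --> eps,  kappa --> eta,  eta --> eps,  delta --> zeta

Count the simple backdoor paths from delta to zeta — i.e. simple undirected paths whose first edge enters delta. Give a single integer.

2

A backdoor path from delta to zeta is any simple undirected path whose first edge points into delta (i.e. leaves delta via a parent).
Parents of delta: {beta}.
Enumerating:
  P1: delta <- beta -> zeta
  P2: delta <- beta -> eps <- alpha <- zeta
That exhausts the simple backdoor paths. Count: 2.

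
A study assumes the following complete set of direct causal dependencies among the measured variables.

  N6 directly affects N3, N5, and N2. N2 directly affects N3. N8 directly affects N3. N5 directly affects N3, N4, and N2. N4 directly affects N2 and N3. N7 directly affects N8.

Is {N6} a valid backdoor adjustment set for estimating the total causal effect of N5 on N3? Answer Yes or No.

Backdoor paths from N5 to N3 (paths whose first edge points into N5):
  P1: N5 <- N6 -> N2 <- N4 -> N3
  P2: N5 <- N6 -> N2 -> N3
  P3: N5 <- N6 -> N3
Condition 1 (no descendant of N5 in the set): holds — descendants of N5 are {N2, N3, N4}; none are in {N6}.
Condition 2 (every backdoor path blocked by {N6}):
  P1: blocked at fork node N6 ∈ conditioning set.
  P2: blocked at fork node N6 ∈ conditioning set.
  P3: blocked at fork node N6 ∈ conditioning set.
{N6} satisfies the backdoor criterion.

Yes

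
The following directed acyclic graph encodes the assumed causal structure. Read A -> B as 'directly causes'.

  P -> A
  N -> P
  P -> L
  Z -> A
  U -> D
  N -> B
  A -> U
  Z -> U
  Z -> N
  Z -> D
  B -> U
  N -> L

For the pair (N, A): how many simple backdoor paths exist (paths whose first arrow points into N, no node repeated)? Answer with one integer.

3

A backdoor path from N to A is any simple undirected path whose first edge points into N (i.e. leaves N via a parent).
Parents of N: {Z}.
Enumerating:
  P1: N <- Z -> A
  P2: N <- Z -> U <- A
  P3: N <- Z -> D <- U <- A
That exhausts the simple backdoor paths. Count: 3.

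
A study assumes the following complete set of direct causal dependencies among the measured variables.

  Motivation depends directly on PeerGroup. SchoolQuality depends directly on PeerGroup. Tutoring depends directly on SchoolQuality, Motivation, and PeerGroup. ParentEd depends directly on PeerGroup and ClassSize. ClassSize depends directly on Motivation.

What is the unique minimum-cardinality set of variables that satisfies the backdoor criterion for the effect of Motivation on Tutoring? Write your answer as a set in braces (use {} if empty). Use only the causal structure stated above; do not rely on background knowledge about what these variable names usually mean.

{PeerGroup}

Variables eligible for adjustment (non-descendants of Motivation, excluding Motivation and Tutoring): {PeerGroup, SchoolQuality}.
Backdoor paths from Motivation to Tutoring:
  P1: Motivation <- PeerGroup -> SchoolQuality -> Tutoring
  P2: Motivation <- PeerGroup -> Tutoring
The empty set is not sufficient: P1 (Motivation <- PeerGroup -> SchoolQuality -> Tutoring) has no collider blocking it and no conditioned non-collider, so it is open.
Try {PeerGroup}:
  P1: blocked at fork node PeerGroup ∈ conditioning set.
  P2: blocked at fork node PeerGroup ∈ conditioning set.
{PeerGroup} contains no descendant of Motivation and blocks every backdoor path.
No other singleton works — e.g. {SchoolQuality} leaves P2 open — so {PeerGroup} is the unique smallest valid adjustment set.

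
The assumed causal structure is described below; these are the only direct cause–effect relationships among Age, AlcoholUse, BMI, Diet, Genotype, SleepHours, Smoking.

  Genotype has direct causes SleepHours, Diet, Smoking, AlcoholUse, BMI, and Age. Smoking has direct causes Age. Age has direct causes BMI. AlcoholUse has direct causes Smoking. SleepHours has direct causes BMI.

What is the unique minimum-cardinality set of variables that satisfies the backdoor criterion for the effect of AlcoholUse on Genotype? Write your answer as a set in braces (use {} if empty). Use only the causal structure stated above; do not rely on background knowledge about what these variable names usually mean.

Variables eligible for adjustment (non-descendants of AlcoholUse, excluding AlcoholUse and Genotype): {Age, BMI, Diet, SleepHours, Smoking}.
Backdoor paths from AlcoholUse to Genotype:
  P1: AlcoholUse <- Smoking <- Age <- BMI -> SleepHours -> Genotype
  P2: AlcoholUse <- Smoking <- Age <- BMI -> Genotype
  P3: AlcoholUse <- Smoking <- Age -> Genotype
  P4: AlcoholUse <- Smoking -> Genotype
The empty set is not sufficient: P1 (AlcoholUse <- Smoking <- Age <- BMI -> SleepHours -> Genotype) has no collider blocking it and no conditioned non-collider, so it is open.
Try {Smoking}:
  P1: blocked at chain node Smoking ∈ conditioning set.
  P2: blocked at chain node Smoking ∈ conditioning set.
  P3: blocked at chain node Smoking ∈ conditioning set.
  P4: blocked at fork node Smoking ∈ conditioning set.
{Smoking} contains no descendant of AlcoholUse and blocks every backdoor path.
No other singleton works — e.g. {BMI} leaves P3 open — so {Smoking} is the unique smallest valid adjustment set.

{Smoking}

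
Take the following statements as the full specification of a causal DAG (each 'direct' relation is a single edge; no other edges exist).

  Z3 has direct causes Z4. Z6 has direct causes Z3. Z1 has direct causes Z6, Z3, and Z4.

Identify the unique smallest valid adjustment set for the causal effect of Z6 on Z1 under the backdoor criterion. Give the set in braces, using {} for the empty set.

{Z3}

Variables eligible for adjustment (non-descendants of Z6, excluding Z6 and Z1): {Z3, Z4}.
Backdoor paths from Z6 to Z1:
  P1: Z6 <- Z3 <- Z4 -> Z1
  P2: Z6 <- Z3 -> Z1
The empty set is not sufficient: P1 (Z6 <- Z3 <- Z4 -> Z1) has no collider blocking it and no conditioned non-collider, so it is open.
Try {Z3}:
  P1: blocked at chain node Z3 ∈ conditioning set.
  P2: blocked at fork node Z3 ∈ conditioning set.
{Z3} contains no descendant of Z6 and blocks every backdoor path.
No other singleton works — e.g. {Z4} leaves P2 open — so {Z3} is the unique smallest valid adjustment set.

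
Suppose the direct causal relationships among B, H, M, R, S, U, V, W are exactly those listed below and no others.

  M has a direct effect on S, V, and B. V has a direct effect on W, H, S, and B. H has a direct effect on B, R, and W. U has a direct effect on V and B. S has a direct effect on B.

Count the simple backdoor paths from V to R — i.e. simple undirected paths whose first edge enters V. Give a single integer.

A backdoor path from V to R is any simple undirected path whose first edge points into V (i.e. leaves V via a parent).
Parents of V: {M, U}.
Enumerating:
  P1: V <- U -> B <- H -> R
  P2: V <- M -> S -> B <- H -> R
  P3: V <- M -> B <- H -> R
That exhausts the simple backdoor paths. Count: 3.

3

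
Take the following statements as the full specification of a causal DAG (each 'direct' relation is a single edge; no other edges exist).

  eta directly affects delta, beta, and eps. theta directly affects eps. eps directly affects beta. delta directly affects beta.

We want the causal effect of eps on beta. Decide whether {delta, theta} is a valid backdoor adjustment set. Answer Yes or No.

Backdoor paths from eps to beta (paths whose first edge points into eps):
  P1: eps <- eta -> delta -> beta
  P2: eps <- eta -> beta
Condition 1 (no descendant of eps in the set): holds — descendants of eps are {beta}; none are in {delta, theta}.
Condition 2 (every backdoor path blocked by {delta, theta}):
  P1: blocked at chain node delta ∈ conditioning set.
  P2: open — no interior node is in the conditioning set.
{delta, theta} does not satisfy the backdoor criterion.

No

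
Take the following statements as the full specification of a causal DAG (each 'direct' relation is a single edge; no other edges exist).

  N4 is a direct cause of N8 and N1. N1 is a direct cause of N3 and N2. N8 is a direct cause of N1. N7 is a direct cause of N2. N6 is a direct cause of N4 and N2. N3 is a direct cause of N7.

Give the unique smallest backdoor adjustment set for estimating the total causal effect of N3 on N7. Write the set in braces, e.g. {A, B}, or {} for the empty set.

Variables eligible for adjustment (non-descendants of N3, excluding N3 and N7): {N1, N4, N6, N8}.
Backdoor paths from N3 to N7:
  P1: N3 <- N1 <- N4 <- N6 -> N2 <- N7
  P2: N3 <- N1 <- N8 <- N4 <- N6 -> N2 <- N7
  P3: N3 <- N1 -> N2 <- N7
Each backdoor path contains an unconditioned collider, so every path is already blocked with the empty conditioning set:
  P1: blocked at collider N2 (neither it nor any descendant is in the conditioning set).
  P2: blocked at collider N2 (neither it nor any descendant is in the conditioning set).
  P3: blocked at collider N2 (neither it nor any descendant is in the conditioning set).
The empty set is therefore the unique smallest valid set.

{}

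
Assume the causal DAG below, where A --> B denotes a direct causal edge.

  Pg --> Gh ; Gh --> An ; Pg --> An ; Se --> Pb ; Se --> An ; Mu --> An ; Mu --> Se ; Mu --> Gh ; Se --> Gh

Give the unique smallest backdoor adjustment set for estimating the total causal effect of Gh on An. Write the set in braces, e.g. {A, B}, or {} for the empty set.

Variables eligible for adjustment (non-descendants of Gh, excluding Gh and An): {Mu, Pb, Pg, Se}.
Backdoor paths from Gh to An:
  P1: Gh <- Pg -> An
  P2: Gh <- Mu -> Se -> An
  P3: Gh <- Mu -> An
  P4: Gh <- Se <- Mu -> An
  P5: Gh <- Se -> An
The empty set is not sufficient: P1 (Gh <- Pg -> An) has no collider blocking it and no conditioned non-collider, so it is open.
Try {Mu, Pg, Se}:
  P1: blocked at fork node Pg ∈ conditioning set.
  P2: blocked at fork node Mu ∈ conditioning set.
  P3: blocked at fork node Mu ∈ conditioning set.
  P4: blocked at chain node Se ∈ conditioning set.
  P5: blocked at fork node Se ∈ conditioning set.
{Mu, Pg, Se} contains no descendant of Gh and blocks every backdoor path.
Every element of {Mu, Pg, Se} is needed (dropping Mu leaves P3 open; dropping Pg leaves P1 open; dropping Se leaves P5 open), so no proper subset is valid.
Among all size-3 subsets of the eligible variables, only {Mu, Pg, Se} blocks every backdoor path, so it is the unique smallest valid adjustment set.

{Mu, Pg, Se}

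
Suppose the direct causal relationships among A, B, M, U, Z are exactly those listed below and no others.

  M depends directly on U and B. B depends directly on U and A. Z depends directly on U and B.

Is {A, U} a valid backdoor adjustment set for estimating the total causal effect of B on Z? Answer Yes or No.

Backdoor paths from B to Z (paths whose first edge points into B):
  P1: B <- U -> Z
Condition 1 (no descendant of B in the set): holds — descendants of B are {M, Z}; none are in {A, U}.
Condition 2 (every backdoor path blocked by {A, U}):
  P1: blocked at fork node U ∈ conditioning set.
{A, U} satisfies the backdoor criterion.

Yes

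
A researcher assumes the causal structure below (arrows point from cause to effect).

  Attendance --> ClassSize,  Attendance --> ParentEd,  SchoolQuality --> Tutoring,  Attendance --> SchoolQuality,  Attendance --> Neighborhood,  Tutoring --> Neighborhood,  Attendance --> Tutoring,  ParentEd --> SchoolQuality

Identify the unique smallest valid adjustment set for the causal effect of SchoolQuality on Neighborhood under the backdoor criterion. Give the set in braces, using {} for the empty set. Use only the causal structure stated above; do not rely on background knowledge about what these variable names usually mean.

{Attendance}

Variables eligible for adjustment (non-descendants of SchoolQuality, excluding SchoolQuality and Neighborhood): {Attendance, ClassSize, ParentEd}.
Backdoor paths from SchoolQuality to Neighborhood:
  P1: SchoolQuality <- Attendance -> Tutoring -> Neighborhood
  P2: SchoolQuality <- Attendance -> Neighborhood
  P3: SchoolQuality <- ParentEd <- Attendance -> Tutoring -> Neighborhood
  P4: SchoolQuality <- ParentEd <- Attendance -> Neighborhood
The empty set is not sufficient: P1 (SchoolQuality <- Attendance -> Tutoring -> Neighborhood) has no collider blocking it and no conditioned non-collider, so it is open.
Try {Attendance}:
  P1: blocked at fork node Attendance ∈ conditioning set.
  P2: blocked at fork node Attendance ∈ conditioning set.
  P3: blocked at fork node Attendance ∈ conditioning set.
  P4: blocked at fork node Attendance ∈ conditioning set.
{Attendance} contains no descendant of SchoolQuality and blocks every backdoor path.
No other singleton works — e.g. {ClassSize} leaves P1 open — so {Attendance} is the unique smallest valid adjustment set.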